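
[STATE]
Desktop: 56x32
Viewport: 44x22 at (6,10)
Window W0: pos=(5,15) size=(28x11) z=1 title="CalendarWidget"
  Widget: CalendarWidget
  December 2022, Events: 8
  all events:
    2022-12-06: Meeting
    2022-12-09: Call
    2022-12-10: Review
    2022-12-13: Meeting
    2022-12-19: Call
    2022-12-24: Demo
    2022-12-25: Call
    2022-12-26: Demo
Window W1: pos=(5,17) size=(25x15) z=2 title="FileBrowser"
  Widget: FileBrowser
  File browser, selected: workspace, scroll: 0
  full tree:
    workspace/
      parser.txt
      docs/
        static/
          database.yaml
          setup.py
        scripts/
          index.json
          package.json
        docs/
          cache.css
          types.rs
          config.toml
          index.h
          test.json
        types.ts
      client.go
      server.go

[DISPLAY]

                                            
                                            
                                            
                                            
                                            
━━━━━━━━━━━━━━━━━━━━━━━━━━┓                 
 CalendarWidget           ┃                 
━━━━━━━━━━━━━━━━━━━━━━━┓──┨                 
 FileBrowser           ┃  ┃                 
───────────────────────┨  ┃                 
> [-] workspace/       ┃  ┃                 
    parser.txt         ┃  ┃                 
    [+] docs/          ┃  ┃                 
    client.go          ┃  ┃                 
    server.go          ┃  ┃                 
                       ┃━━┛                 
                       ┃                    
                       ┃                    
                       ┃                    
                       ┃                    
                       ┃                    
━━━━━━━━━━━━━━━━━━━━━━━┛                    


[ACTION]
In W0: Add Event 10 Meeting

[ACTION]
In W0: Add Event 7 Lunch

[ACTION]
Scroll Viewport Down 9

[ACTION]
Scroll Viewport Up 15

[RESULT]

                                            
                                            
                                            
                                            
                                            
                                            
                                            
                                            
                                            
                                            
                                            
                                            
                                            
                                            
                                            
━━━━━━━━━━━━━━━━━━━━━━━━━━┓                 
 CalendarWidget           ┃                 
━━━━━━━━━━━━━━━━━━━━━━━┓──┨                 
 FileBrowser           ┃  ┃                 
───────────────────────┨  ┃                 
> [-] workspace/       ┃  ┃                 
    parser.txt         ┃  ┃                 


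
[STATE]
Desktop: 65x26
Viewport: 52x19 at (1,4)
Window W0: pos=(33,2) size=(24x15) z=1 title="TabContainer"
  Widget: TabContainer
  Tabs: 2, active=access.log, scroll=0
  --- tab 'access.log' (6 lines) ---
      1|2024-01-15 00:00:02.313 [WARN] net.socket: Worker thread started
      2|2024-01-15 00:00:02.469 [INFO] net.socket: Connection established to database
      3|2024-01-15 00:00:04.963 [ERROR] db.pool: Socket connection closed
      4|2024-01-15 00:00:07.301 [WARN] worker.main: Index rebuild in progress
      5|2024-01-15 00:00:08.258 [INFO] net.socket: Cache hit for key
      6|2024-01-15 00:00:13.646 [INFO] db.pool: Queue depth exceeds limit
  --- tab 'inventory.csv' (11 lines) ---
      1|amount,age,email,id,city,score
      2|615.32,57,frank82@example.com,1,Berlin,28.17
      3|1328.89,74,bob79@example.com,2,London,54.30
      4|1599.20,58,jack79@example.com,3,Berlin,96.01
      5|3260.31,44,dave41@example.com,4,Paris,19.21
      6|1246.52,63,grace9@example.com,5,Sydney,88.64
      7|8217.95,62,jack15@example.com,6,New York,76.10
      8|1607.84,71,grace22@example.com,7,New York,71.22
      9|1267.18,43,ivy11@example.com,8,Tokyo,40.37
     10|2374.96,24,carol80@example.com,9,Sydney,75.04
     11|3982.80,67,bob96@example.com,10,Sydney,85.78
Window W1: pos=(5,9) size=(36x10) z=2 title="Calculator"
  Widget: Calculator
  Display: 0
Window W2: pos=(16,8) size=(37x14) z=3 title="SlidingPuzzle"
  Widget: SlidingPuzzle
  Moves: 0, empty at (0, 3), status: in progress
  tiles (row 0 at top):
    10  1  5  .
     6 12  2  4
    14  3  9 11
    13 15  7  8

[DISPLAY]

                                ┠───────────────────
                                ┃[access.log]│ inven
                                ┃───────────────────
                                ┃2024-01-15 00:00:02
               ┏━━━━━━━━━━━━━━━━━━━━━━━━━━━━━━━━━━━┓
    ┏━━━━━━━━━━┃ SlidingPuzzle                     ┃
    ┃ Calculato┠───────────────────────────────────┨
    ┠──────────┃┌────┬────┬────┬────┐              ┃
    ┃          ┃│ 10 │  1 │  5 │    │              ┃
    ┃┌───┬───┬─┃├────┼────┼────┼────┤              ┃
    ┃│ 7 │ 8 │ ┃│  6 │ 12 │  2 │  4 │              ┃
    ┃├───┼───┼─┃├────┼────┼────┼────┤              ┃
    ┃│ 4 │ 5 │ ┃│ 14 │  3 │  9 │ 11 │              ┃
    ┃└───┴───┴─┃├────┼────┼────┼────┤              ┃
    ┗━━━━━━━━━━┃│ 13 │ 15 │  7 │  8 │              ┃
               ┃└────┴────┴────┴────┘              ┃
               ┃Moves: 0                           ┃
               ┗━━━━━━━━━━━━━━━━━━━━━━━━━━━━━━━━━━━┛
                                                    


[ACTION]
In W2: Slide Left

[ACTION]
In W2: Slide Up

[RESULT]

                                ┠───────────────────
                                ┃[access.log]│ inven
                                ┃───────────────────
                                ┃2024-01-15 00:00:02
               ┏━━━━━━━━━━━━━━━━━━━━━━━━━━━━━━━━━━━┓
    ┏━━━━━━━━━━┃ SlidingPuzzle                     ┃
    ┃ Calculato┠───────────────────────────────────┨
    ┠──────────┃┌────┬────┬────┬────┐              ┃
    ┃          ┃│ 10 │  1 │  5 │  4 │              ┃
    ┃┌───┬───┬─┃├────┼────┼────┼────┤              ┃
    ┃│ 7 │ 8 │ ┃│  6 │ 12 │  2 │    │              ┃
    ┃├───┼───┼─┃├────┼────┼────┼────┤              ┃
    ┃│ 4 │ 5 │ ┃│ 14 │  3 │  9 │ 11 │              ┃
    ┃└───┴───┴─┃├────┼────┼────┼────┤              ┃
    ┗━━━━━━━━━━┃│ 13 │ 15 │  7 │  8 │              ┃
               ┃└────┴────┴────┴────┘              ┃
               ┃Moves: 1                           ┃
               ┗━━━━━━━━━━━━━━━━━━━━━━━━━━━━━━━━━━━┛
                                                    


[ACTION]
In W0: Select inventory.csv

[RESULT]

                                ┠───────────────────
                                ┃ access.log │[inven
                                ┃───────────────────
                                ┃amount,age,email,id
               ┏━━━━━━━━━━━━━━━━━━━━━━━━━━━━━━━━━━━┓
    ┏━━━━━━━━━━┃ SlidingPuzzle                     ┃
    ┃ Calculato┠───────────────────────────────────┨
    ┠──────────┃┌────┬────┬────┬────┐              ┃
    ┃          ┃│ 10 │  1 │  5 │  4 │              ┃
    ┃┌───┬───┬─┃├────┼────┼────┼────┤              ┃
    ┃│ 7 │ 8 │ ┃│  6 │ 12 │  2 │    │              ┃
    ┃├───┼───┼─┃├────┼────┼────┼────┤              ┃
    ┃│ 4 │ 5 │ ┃│ 14 │  3 │  9 │ 11 │              ┃
    ┃└───┴───┴─┃├────┼────┼────┼────┤              ┃
    ┗━━━━━━━━━━┃│ 13 │ 15 │  7 │  8 │              ┃
               ┃└────┴────┴────┴────┘              ┃
               ┃Moves: 1                           ┃
               ┗━━━━━━━━━━━━━━━━━━━━━━━━━━━━━━━━━━━┛
                                                    


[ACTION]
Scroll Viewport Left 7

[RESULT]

                                 ┠──────────────────
                                 ┃ access.log │[inve
                                 ┃──────────────────
                                 ┃amount,age,email,i
                ┏━━━━━━━━━━━━━━━━━━━━━━━━━━━━━━━━━━━
     ┏━━━━━━━━━━┃ SlidingPuzzle                     
     ┃ Calculato┠───────────────────────────────────
     ┠──────────┃┌────┬────┬────┬────┐              
     ┃          ┃│ 10 │  1 │  5 │  4 │              
     ┃┌───┬───┬─┃├────┼────┼────┼────┤              
     ┃│ 7 │ 8 │ ┃│  6 │ 12 │  2 │    │              
     ┃├───┼───┼─┃├────┼────┼────┼────┤              
     ┃│ 4 │ 5 │ ┃│ 14 │  3 │  9 │ 11 │              
     ┃└───┴───┴─┃├────┼────┼────┼────┤              
     ┗━━━━━━━━━━┃│ 13 │ 15 │  7 │  8 │              
                ┃└────┴────┴────┴────┘              
                ┃Moves: 1                           
                ┗━━━━━━━━━━━━━━━━━━━━━━━━━━━━━━━━━━━
                                                    


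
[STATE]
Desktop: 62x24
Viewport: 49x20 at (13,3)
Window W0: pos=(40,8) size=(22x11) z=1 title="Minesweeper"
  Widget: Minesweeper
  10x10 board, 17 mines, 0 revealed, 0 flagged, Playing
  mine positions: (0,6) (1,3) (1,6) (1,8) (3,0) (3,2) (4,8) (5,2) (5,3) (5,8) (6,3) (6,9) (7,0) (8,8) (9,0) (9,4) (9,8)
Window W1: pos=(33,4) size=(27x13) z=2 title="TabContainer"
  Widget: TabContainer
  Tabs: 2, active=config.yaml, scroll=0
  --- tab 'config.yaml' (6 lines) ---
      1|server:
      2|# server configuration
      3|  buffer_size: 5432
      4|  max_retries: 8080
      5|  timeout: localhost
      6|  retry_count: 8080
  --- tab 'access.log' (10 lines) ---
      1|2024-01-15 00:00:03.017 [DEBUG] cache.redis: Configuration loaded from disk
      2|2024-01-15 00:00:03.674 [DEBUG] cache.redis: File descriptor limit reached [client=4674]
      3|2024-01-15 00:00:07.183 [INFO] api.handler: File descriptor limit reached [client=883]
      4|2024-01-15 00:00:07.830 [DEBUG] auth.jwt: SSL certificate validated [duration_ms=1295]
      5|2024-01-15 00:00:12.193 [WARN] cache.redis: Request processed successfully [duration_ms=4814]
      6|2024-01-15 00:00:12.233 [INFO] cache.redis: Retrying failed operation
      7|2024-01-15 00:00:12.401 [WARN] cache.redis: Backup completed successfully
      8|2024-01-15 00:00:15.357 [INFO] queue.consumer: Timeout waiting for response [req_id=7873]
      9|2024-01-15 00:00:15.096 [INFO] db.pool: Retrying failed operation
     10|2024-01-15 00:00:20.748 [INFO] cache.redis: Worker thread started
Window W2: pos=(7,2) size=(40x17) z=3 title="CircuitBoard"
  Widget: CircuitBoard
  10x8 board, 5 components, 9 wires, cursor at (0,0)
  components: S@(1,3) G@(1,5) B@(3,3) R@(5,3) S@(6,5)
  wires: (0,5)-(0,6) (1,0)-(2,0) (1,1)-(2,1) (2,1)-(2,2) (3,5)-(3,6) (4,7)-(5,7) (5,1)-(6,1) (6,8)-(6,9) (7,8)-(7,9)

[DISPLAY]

uitBoard                         ┃               
─────────────────────────────────┨━━━━━━━━━━━━┓  
1 2 3 4 5 6 7 8 9                ┃            ┃  
]                  · ─ ·         ┃────────────┨  
                                 ┃│ access.log┃  
   ·       S       G             ┃────────────┃━┓
   │                             ┃            ┃ ┃
   · ─ ·                         ┃iguration   ┃─┨
                                 ┃: 5432      ┃ ┃
           B       · ─ ·         ┃: 8080      ┃ ┃
                                 ┃calhost     ┃ ┃
                           ·     ┃: 8080      ┃ ┃
                           │     ┃            ┃ ┃
   ·       R               ·     ┃━━━━━━━━━━━━┛ ┃
   │                             ┃■■■■          ┃
━━━━━━━━━━━━━━━━━━━━━━━━━━━━━━━━━┛━━━━━━━━━━━━━━┛
                                                 
                                                 
                                                 
                                                 


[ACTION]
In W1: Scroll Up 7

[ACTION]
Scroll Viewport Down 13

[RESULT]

─────────────────────────────────┨━━━━━━━━━━━━┓  
1 2 3 4 5 6 7 8 9                ┃            ┃  
]                  · ─ ·         ┃────────────┨  
                                 ┃│ access.log┃  
   ·       S       G             ┃────────────┃━┓
   │                             ┃            ┃ ┃
   · ─ ·                         ┃iguration   ┃─┨
                                 ┃: 5432      ┃ ┃
           B       · ─ ·         ┃: 8080      ┃ ┃
                                 ┃calhost     ┃ ┃
                           ·     ┃: 8080      ┃ ┃
                           │     ┃            ┃ ┃
   ·       R               ·     ┃━━━━━━━━━━━━┛ ┃
   │                             ┃■■■■          ┃
━━━━━━━━━━━━━━━━━━━━━━━━━━━━━━━━━┛━━━━━━━━━━━━━━┛
                                                 
                                                 
                                                 
                                                 
                                                 


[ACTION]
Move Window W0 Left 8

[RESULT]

─────────────────────────────────┨━━━━━━━━━━━━┓  
1 2 3 4 5 6 7 8 9                ┃            ┃  
]                  · ─ ·         ┃────────────┨  
                                 ┃│ access.log┃  
   ·       S       G             ┃────────────┃  
   │                             ┃            ┃  
   · ─ ·                         ┃iguration   ┃  
                                 ┃: 5432      ┃  
           B       · ─ ·         ┃: 8080      ┃  
                                 ┃calhost     ┃  
                           ·     ┃: 8080      ┃  
                           │     ┃            ┃  
   ·       R               ·     ┃━━━━━━━━━━━━┛  
   │                             ┃      ┃        
━━━━━━━━━━━━━━━━━━━━━━━━━━━━━━━━━┛━━━━━━┛        
                                                 
                                                 
                                                 
                                                 
                                                 


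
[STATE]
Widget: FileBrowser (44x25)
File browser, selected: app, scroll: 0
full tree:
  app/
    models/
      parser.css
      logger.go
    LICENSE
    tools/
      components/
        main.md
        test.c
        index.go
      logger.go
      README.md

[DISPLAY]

> [-] app/                                  
    [+] models/                             
    LICENSE                                 
    [+] tools/                              
                                            
                                            
                                            
                                            
                                            
                                            
                                            
                                            
                                            
                                            
                                            
                                            
                                            
                                            
                                            
                                            
                                            
                                            
                                            
                                            
                                            


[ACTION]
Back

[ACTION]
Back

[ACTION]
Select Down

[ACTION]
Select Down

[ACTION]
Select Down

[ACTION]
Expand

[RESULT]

  [-] app/                                  
    [+] models/                             
    LICENSE                                 
  > [-] tools/                              
      [+] components/                       
      logger.go                             
      README.md                             
                                            
                                            
                                            
                                            
                                            
                                            
                                            
                                            
                                            
                                            
                                            
                                            
                                            
                                            
                                            
                                            
                                            
                                            


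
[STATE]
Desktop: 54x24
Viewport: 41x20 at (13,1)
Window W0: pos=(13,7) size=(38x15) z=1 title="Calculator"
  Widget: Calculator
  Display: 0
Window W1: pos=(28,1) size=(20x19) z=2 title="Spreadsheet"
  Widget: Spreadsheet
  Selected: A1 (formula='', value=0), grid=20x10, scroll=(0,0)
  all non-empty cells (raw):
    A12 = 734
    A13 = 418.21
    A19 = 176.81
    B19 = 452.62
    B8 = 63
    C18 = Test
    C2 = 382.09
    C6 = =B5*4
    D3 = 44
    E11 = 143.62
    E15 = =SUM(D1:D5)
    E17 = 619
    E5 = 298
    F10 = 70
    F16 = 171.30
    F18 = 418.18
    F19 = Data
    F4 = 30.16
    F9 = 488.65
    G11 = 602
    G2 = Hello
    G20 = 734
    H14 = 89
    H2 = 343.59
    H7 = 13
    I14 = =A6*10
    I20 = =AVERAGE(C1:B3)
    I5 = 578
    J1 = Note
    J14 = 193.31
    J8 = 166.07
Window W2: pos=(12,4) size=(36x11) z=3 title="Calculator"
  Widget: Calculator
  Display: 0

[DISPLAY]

               ┏━━━━━━━━━━━━━━━━━━┓      
               ┃ Spreadsheet      ┃      
               ┠──────────────────┨      
━━━━━━━━━━━━━━━━━━━━━━━━━━━━━━━━━━┓      
 Calculator                       ┃      
──────────────────────────────────┨      
                                 0┃━━┓   
┌───┬───┬───┬───┐                 ┃  ┃   
│ 7 │ 8 │ 9 │ ÷ │                 ┃──┨   
├───┼───┼───┼───┤                 ┃ 0┃   
│ 4 │ 5 │ 6 │ × │                 ┃  ┃   
├───┼───┼───┼───┤                 ┃  ┃   
│ 1 │ 2 │ 3 │ - │                 ┃  ┃   
━━━━━━━━━━━━━━━━━━━━━━━━━━━━━━━━━━┛  ┃   
┃├───┼───┼───┼─┃  9        0      ┃  ┃   
┃│ 1 │ 2 │ 3 │ ┃ 10        0      ┃  ┃   
┃├───┼───┼───┼─┃ 11        0      ┃  ┃   
┃│ 0 │ . │ = │ ┃ 12      734      ┃  ┃   
┃├───┼───┼───┼─┗━━━━━━━━━━━━━━━━━━┛  ┃   
┃│ C │ MC│ MR│ M+│                   ┃   


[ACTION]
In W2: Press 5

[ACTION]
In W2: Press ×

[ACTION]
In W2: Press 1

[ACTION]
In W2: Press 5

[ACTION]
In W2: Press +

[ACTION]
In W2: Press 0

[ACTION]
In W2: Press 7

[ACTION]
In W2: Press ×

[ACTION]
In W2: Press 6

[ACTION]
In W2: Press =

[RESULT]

               ┏━━━━━━━━━━━━━━━━━━┓      
               ┃ Spreadsheet      ┃      
               ┠──────────────────┨      
━━━━━━━━━━━━━━━━━━━━━━━━━━━━━━━━━━┓      
 Calculator                       ┃      
──────────────────────────────────┨      
                               492┃━━┓   
┌───┬───┬───┬───┐                 ┃  ┃   
│ 7 │ 8 │ 9 │ ÷ │                 ┃──┨   
├───┼───┼───┼───┤                 ┃ 0┃   
│ 4 │ 5 │ 6 │ × │                 ┃  ┃   
├───┼───┼───┼───┤                 ┃  ┃   
│ 1 │ 2 │ 3 │ - │                 ┃  ┃   
━━━━━━━━━━━━━━━━━━━━━━━━━━━━━━━━━━┛  ┃   
┃├───┼───┼───┼─┃  9        0      ┃  ┃   
┃│ 1 │ 2 │ 3 │ ┃ 10        0      ┃  ┃   
┃├───┼───┼───┼─┃ 11        0      ┃  ┃   
┃│ 0 │ . │ = │ ┃ 12      734      ┃  ┃   
┃├───┼───┼───┼─┗━━━━━━━━━━━━━━━━━━┛  ┃   
┃│ C │ MC│ MR│ M+│                   ┃   


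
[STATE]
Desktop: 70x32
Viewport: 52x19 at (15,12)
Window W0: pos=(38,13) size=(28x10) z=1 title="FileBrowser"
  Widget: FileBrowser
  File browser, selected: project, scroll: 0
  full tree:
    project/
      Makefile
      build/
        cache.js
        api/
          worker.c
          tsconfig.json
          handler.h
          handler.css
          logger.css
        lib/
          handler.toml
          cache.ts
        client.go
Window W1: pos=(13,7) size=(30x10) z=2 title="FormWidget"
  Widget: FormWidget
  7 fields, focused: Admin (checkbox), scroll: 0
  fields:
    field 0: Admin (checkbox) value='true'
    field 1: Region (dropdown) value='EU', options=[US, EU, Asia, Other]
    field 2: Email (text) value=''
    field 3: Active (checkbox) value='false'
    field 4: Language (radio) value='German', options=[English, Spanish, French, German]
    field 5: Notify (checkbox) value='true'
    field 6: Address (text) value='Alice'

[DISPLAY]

 Email:      [            ]┃                        
 Active:     [ ]           ┃━━━━━━━━━━━━━━━━━━━━━━┓ 
 Language:   ( ) English  (┃eBrowser              ┃ 
 Notify:     [x]           ┃──────────────────────┨ 
━━━━━━━━━━━━━━━━━━━━━━━━━━━┛] project/            ┃ 
                       ┃    Makefile              ┃ 
                       ┃    [+] build/            ┃ 
                       ┃                          ┃ 
                       ┃                          ┃ 
                       ┃                          ┃ 
                       ┗━━━━━━━━━━━━━━━━━━━━━━━━━━┛ 
                                                    
                                                    
                                                    
                                                    
                                                    
                                                    
                                                    
                                                    


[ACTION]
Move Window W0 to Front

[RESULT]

 Email:      [            ]┃                        
 Active:     [ ]       ┏━━━━━━━━━━━━━━━━━━━━━━━━━━┓ 
 Language:   ( ) Englis┃ FileBrowser              ┃ 
 Notify:     [x]       ┠──────────────────────────┨ 
━━━━━━━━━━━━━━━━━━━━━━━┃> [-] project/            ┃ 
                       ┃    Makefile              ┃ 
                       ┃    [+] build/            ┃ 
                       ┃                          ┃ 
                       ┃                          ┃ 
                       ┃                          ┃ 
                       ┗━━━━━━━━━━━━━━━━━━━━━━━━━━┛ 
                                                    
                                                    
                                                    
                                                    
                                                    
                                                    
                                                    
                                                    


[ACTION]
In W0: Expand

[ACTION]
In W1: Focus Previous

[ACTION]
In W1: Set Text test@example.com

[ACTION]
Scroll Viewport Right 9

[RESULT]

ail:      [            ]┃                           
tive:     [ ]       ┏━━━━━━━━━━━━━━━━━━━━━━━━━━┓    
nguage:   ( ) Englis┃ FileBrowser              ┃    
tify:     [x]       ┠──────────────────────────┨    
━━━━━━━━━━━━━━━━━━━━┃> [-] project/            ┃    
                    ┃    Makefile              ┃    
                    ┃    [+] build/            ┃    
                    ┃                          ┃    
                    ┃                          ┃    
                    ┃                          ┃    
                    ┗━━━━━━━━━━━━━━━━━━━━━━━━━━┛    
                                                    
                                                    
                                                    
                                                    
                                                    
                                                    
                                                    
                                                    


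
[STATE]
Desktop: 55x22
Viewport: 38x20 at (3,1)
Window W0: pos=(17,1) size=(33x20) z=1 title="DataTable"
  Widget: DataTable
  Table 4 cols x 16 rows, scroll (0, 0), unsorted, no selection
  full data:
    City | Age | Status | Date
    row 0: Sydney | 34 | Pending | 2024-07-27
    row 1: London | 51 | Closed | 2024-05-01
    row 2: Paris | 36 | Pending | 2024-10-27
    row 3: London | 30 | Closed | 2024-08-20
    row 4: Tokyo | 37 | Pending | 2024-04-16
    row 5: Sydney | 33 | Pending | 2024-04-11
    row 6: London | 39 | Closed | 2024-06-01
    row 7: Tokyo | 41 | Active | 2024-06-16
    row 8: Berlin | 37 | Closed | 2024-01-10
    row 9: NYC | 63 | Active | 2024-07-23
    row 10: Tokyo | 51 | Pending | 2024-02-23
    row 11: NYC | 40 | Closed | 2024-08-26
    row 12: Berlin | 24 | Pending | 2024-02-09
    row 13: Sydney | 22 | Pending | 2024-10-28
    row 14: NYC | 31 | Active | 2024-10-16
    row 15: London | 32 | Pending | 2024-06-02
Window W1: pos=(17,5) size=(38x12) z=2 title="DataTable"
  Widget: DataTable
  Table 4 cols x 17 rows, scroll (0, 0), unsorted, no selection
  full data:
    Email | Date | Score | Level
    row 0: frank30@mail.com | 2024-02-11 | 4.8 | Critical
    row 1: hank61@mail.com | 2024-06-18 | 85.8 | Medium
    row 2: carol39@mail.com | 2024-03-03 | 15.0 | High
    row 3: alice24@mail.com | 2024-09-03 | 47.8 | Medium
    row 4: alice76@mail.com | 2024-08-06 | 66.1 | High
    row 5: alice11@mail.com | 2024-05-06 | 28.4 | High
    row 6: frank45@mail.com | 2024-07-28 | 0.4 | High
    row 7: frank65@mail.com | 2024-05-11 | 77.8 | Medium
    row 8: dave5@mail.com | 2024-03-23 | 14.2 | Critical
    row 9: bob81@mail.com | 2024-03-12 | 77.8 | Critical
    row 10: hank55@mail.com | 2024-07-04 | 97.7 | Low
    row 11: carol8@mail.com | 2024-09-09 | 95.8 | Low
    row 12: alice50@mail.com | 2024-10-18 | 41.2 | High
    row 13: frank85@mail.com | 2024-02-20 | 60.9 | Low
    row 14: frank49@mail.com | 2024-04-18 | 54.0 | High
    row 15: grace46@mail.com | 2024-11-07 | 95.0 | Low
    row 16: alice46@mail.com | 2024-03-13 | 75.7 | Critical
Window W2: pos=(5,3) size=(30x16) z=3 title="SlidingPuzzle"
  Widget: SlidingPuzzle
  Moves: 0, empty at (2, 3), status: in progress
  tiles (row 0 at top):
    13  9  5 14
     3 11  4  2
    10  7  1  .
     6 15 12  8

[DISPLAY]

              ┏━━━━━━━━━━━━━━━━━━━━━━━
              ┃ DataTable             
  ┏━━━━━━━━━━━━━━━━━━━━━━━━━━━━┓──────
  ┃ SlidingPuzzle              ┃ │Date
  ┠────────────────────────────┨━━━━━━
  ┃┌────┬────┬────┬────┐       ┃      
  ┃│ 13 │  9 │  5 │ 14 │       ┃──────
  ┃├────┼────┼────┼────┤       ┃Date  
  ┃│  3 │ 11 │  4 │  2 │       ┃──────
  ┃├────┼────┼────┼────┤       ┃2024-0
  ┃│ 10 │  7 │  1 │    │       ┃2024-0
  ┃├────┼────┼────┼────┤       ┃2024-0
  ┃│  6 │ 15 │ 12 │  8 │       ┃2024-0
  ┃└────┴────┴────┴────┘       ┃2024-0
  ┃Moves: 0                    ┃2024-0
  ┃                            ┃━━━━━━
  ┃                            ┃ │2024
  ┗━━━━━━━━━━━━━━━━━━━━━━━━━━━━┛g│2024
              ┃Sydney│22 │Pending│2024
              ┗━━━━━━━━━━━━━━━━━━━━━━━


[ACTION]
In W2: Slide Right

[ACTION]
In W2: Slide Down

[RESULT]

              ┏━━━━━━━━━━━━━━━━━━━━━━━
              ┃ DataTable             
  ┏━━━━━━━━━━━━━━━━━━━━━━━━━━━━┓──────
  ┃ SlidingPuzzle              ┃ │Date
  ┠────────────────────────────┨━━━━━━
  ┃┌────┬────┬────┬────┐       ┃      
  ┃│ 13 │  9 │  5 │ 14 │       ┃──────
  ┃├────┼────┼────┼────┤       ┃Date  
  ┃│  3 │ 11 │    │  2 │       ┃──────
  ┃├────┼────┼────┼────┤       ┃2024-0
  ┃│ 10 │  7 │  4 │  1 │       ┃2024-0
  ┃├────┼────┼────┼────┤       ┃2024-0
  ┃│  6 │ 15 │ 12 │  8 │       ┃2024-0
  ┃└────┴────┴────┴────┘       ┃2024-0
  ┃Moves: 2                    ┃2024-0
  ┃                            ┃━━━━━━
  ┃                            ┃ │2024
  ┗━━━━━━━━━━━━━━━━━━━━━━━━━━━━┛g│2024
              ┃Sydney│22 │Pending│2024
              ┗━━━━━━━━━━━━━━━━━━━━━━━


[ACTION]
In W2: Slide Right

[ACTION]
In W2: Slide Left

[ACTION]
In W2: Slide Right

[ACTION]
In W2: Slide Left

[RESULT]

              ┏━━━━━━━━━━━━━━━━━━━━━━━
              ┃ DataTable             
  ┏━━━━━━━━━━━━━━━━━━━━━━━━━━━━┓──────
  ┃ SlidingPuzzle              ┃ │Date
  ┠────────────────────────────┨━━━━━━
  ┃┌────┬────┬────┬────┐       ┃      
  ┃│ 13 │  9 │  5 │ 14 │       ┃──────
  ┃├────┼────┼────┼────┤       ┃Date  
  ┃│  3 │ 11 │    │  2 │       ┃──────
  ┃├────┼────┼────┼────┤       ┃2024-0
  ┃│ 10 │  7 │  4 │  1 │       ┃2024-0
  ┃├────┼────┼────┼────┤       ┃2024-0
  ┃│  6 │ 15 │ 12 │  8 │       ┃2024-0
  ┃└────┴────┴────┴────┘       ┃2024-0
  ┃Moves: 6                    ┃2024-0
  ┃                            ┃━━━━━━
  ┃                            ┃ │2024
  ┗━━━━━━━━━━━━━━━━━━━━━━━━━━━━┛g│2024
              ┃Sydney│22 │Pending│2024
              ┗━━━━━━━━━━━━━━━━━━━━━━━


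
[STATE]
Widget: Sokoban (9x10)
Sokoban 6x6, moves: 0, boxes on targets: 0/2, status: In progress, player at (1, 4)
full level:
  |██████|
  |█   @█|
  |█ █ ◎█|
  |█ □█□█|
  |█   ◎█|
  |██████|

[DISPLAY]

██████   
█   @█   
█ █ ◎█   
█ □█□█   
█   ◎█   
██████   
Moves: 0 
         
         
         


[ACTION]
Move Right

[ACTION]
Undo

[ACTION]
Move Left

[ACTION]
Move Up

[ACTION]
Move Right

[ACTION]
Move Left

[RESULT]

██████   
█  @ █   
█ █ ◎█   
█ □█□█   
█   ◎█   
██████   
Moves: 3 
         
         
         


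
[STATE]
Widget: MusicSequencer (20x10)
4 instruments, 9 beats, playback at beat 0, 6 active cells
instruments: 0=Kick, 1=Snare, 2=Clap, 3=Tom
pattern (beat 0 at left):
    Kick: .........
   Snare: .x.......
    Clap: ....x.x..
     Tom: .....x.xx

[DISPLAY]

      ▼12345678     
  Kick·········     
 Snare·█·······     
  Clap····█·█··     
   Tom·····█·██     
                    
                    
                    
                    
                    


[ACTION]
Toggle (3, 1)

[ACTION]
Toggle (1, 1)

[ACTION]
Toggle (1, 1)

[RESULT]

      ▼12345678     
  Kick·········     
 Snare·█·······     
  Clap····█·█··     
   Tom·█···█·██     
                    
                    
                    
                    
                    


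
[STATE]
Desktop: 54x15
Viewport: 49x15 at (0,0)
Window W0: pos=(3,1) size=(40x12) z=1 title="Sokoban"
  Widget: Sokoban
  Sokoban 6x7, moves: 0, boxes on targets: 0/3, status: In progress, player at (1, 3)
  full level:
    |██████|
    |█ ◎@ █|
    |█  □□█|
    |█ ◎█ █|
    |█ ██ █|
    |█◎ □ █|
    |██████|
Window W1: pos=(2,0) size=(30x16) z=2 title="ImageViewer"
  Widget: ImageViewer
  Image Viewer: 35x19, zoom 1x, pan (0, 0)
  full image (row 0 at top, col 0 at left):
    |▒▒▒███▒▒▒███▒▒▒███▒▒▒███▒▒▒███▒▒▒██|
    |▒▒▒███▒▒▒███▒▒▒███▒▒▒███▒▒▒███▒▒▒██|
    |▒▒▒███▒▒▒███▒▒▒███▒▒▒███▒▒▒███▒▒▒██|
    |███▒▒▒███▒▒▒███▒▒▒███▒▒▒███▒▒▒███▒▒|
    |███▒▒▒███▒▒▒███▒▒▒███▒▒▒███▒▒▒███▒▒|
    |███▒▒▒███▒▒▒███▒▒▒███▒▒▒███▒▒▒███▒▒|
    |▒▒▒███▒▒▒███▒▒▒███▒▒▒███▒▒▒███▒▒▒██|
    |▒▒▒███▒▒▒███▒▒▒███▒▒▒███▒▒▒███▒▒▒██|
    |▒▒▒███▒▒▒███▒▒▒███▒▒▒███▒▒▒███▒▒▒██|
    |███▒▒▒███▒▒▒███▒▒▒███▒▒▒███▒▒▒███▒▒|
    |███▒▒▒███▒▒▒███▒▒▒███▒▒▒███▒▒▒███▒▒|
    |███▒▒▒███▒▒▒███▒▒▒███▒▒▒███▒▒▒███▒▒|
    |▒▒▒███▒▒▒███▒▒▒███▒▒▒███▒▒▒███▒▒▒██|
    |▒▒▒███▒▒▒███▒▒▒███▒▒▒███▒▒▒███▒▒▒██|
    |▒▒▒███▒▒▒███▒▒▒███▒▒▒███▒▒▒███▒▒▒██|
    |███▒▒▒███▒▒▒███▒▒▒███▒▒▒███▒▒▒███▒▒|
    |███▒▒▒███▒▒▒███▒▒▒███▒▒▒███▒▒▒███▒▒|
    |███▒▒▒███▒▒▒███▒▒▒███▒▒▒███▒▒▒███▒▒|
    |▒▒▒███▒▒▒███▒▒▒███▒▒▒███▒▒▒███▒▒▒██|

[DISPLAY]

  ┏━━━━━━━━━━━━━━━━━━━━━━━━━━━━┓                 
  ┃ ImageViewer                ┃━━━━━━━━━━┓      
  ┠────────────────────────────┨          ┃      
  ┃▒▒▒███▒▒▒███▒▒▒███▒▒▒███▒▒▒█┃──────────┨      
  ┃▒▒▒███▒▒▒███▒▒▒███▒▒▒███▒▒▒█┃          ┃      
  ┃▒▒▒███▒▒▒███▒▒▒███▒▒▒███▒▒▒█┃          ┃      
  ┃███▒▒▒███▒▒▒███▒▒▒███▒▒▒███▒┃          ┃      
  ┃███▒▒▒███▒▒▒███▒▒▒███▒▒▒███▒┃          ┃      
  ┃███▒▒▒███▒▒▒███▒▒▒███▒▒▒███▒┃          ┃      
  ┃▒▒▒███▒▒▒███▒▒▒███▒▒▒███▒▒▒█┃          ┃      
  ┃▒▒▒███▒▒▒███▒▒▒███▒▒▒███▒▒▒█┃          ┃      
  ┃▒▒▒███▒▒▒███▒▒▒███▒▒▒███▒▒▒█┃          ┃      
  ┃███▒▒▒███▒▒▒███▒▒▒███▒▒▒███▒┃━━━━━━━━━━┛      
  ┃███▒▒▒███▒▒▒███▒▒▒███▒▒▒███▒┃                 
  ┃███▒▒▒███▒▒▒███▒▒▒███▒▒▒███▒┃                 


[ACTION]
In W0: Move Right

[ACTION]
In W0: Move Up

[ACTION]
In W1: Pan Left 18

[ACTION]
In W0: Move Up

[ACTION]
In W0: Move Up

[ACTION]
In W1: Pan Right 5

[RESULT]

  ┏━━━━━━━━━━━━━━━━━━━━━━━━━━━━┓                 
  ┃ ImageViewer                ┃━━━━━━━━━━┓      
  ┠────────────────────────────┨          ┃      
  ┃█▒▒▒███▒▒▒███▒▒▒███▒▒▒███▒▒▒┃──────────┨      
  ┃█▒▒▒███▒▒▒███▒▒▒███▒▒▒███▒▒▒┃          ┃      
  ┃█▒▒▒███▒▒▒███▒▒▒███▒▒▒███▒▒▒┃          ┃      
  ┃▒███▒▒▒███▒▒▒███▒▒▒███▒▒▒███┃          ┃      
  ┃▒███▒▒▒███▒▒▒███▒▒▒███▒▒▒███┃          ┃      
  ┃▒███▒▒▒███▒▒▒███▒▒▒███▒▒▒███┃          ┃      
  ┃█▒▒▒███▒▒▒███▒▒▒███▒▒▒███▒▒▒┃          ┃      
  ┃█▒▒▒███▒▒▒███▒▒▒███▒▒▒███▒▒▒┃          ┃      
  ┃█▒▒▒███▒▒▒███▒▒▒███▒▒▒███▒▒▒┃          ┃      
  ┃▒███▒▒▒███▒▒▒███▒▒▒███▒▒▒███┃━━━━━━━━━━┛      
  ┃▒███▒▒▒███▒▒▒███▒▒▒███▒▒▒███┃                 
  ┃▒███▒▒▒███▒▒▒███▒▒▒███▒▒▒███┃                 
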